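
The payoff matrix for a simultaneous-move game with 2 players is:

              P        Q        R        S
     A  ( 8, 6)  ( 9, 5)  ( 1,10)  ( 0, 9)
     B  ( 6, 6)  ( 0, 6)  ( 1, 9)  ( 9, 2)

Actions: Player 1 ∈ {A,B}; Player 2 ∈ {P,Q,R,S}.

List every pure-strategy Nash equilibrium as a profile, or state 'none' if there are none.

(A,P): not NE [P2→R gives 10>6]
(A,Q): not NE [P2→R gives 10>5]
(A,R): NE
(A,S): not NE [P1→B gives 9>0; P2→R gives 10>9]
(B,P): not NE [P1→A gives 8>6; P2→R gives 9>6]
(B,Q): not NE [P1→A gives 9>0; P2→R gives 9>6]
(B,R): NE
(B,S): not NE [P2→R gives 9>2]

NE set: (A,R), (B,R)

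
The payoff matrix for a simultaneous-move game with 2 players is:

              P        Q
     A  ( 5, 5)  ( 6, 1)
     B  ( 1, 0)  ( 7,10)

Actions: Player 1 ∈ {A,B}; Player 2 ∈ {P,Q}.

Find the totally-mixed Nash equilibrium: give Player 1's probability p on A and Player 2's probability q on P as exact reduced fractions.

p=5/7, q=1/5

P1 indiff ⇒ q·5+(1-q)·6 = q·1+(1-q)·7 ⇒ q(4) = (1-q)(1) ⇒ q = 1/5
P2 indiff ⇒ p·5+(1-p)·0 = p·1+(1-p)·10 ⇒ p(4) = (1-p)(10) ⇒ p = 5/7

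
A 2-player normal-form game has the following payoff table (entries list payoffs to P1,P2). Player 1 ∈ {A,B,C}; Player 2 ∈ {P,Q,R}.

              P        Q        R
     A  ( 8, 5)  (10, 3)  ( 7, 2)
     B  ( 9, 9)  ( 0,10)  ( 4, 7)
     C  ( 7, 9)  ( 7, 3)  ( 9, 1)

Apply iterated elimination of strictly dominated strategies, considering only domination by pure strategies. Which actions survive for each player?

Remaining: P1:{A,B} P2:{P,Q}

P2 drop R (P beats it: A:5>2 B:9>7 C:9>1)
P1 drop C (A beats it: P:8>7 Q:10>7)
P1→{A,B} P2→{P,Q}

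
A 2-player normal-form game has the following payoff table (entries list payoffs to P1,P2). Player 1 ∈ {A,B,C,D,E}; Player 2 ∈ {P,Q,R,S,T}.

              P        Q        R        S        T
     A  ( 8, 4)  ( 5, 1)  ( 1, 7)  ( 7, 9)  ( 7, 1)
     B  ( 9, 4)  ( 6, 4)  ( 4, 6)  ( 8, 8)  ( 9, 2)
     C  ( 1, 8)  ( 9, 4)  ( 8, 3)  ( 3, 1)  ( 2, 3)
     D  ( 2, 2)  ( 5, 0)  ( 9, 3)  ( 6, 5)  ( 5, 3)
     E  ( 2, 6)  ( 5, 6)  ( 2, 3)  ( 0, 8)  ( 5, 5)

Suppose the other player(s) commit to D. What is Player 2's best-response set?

u_2(P vs D) = 2
u_2(Q vs D) = 0
u_2(R vs D) = 3
u_2(S vs D) = 5
u_2(T vs D) = 3
max payoff 5 at {S}

BR_2 = {S}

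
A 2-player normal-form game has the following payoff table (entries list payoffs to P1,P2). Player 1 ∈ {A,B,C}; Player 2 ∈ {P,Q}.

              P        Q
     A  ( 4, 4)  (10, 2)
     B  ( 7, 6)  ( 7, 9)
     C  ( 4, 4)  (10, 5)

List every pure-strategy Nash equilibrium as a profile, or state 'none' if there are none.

(A,P): not NE [P1→B gives 7>4]
(A,Q): not NE [P2→P gives 4>2]
(B,P): not NE [P2→Q gives 9>6]
(B,Q): not NE [P1→C gives 10>7]
(C,P): not NE [P1→B gives 7>4; P2→Q gives 5>4]
(C,Q): NE

PSNE = {(C,Q)}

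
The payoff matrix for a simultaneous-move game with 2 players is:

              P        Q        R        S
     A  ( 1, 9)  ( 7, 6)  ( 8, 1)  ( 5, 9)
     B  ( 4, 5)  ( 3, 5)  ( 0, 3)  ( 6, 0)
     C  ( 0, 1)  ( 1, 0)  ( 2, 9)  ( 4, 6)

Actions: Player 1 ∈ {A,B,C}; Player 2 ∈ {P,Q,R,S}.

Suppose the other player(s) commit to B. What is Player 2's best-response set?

argmax u_2 = {P,Q}

u_2(P vs B) = 5
u_2(Q vs B) = 5
u_2(R vs B) = 3
u_2(S vs B) = 0
max payoff 5 at {P,Q}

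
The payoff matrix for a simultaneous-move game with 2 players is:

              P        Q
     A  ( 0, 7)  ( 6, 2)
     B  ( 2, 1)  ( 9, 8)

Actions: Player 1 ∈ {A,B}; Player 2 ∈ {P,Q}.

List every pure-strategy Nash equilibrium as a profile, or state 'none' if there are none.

NE set: (B,Q)

(A,P): not NE [P1→B gives 2>0]
(A,Q): not NE [P1→B gives 9>6; P2→P gives 7>2]
(B,P): not NE [P2→Q gives 8>1]
(B,Q): NE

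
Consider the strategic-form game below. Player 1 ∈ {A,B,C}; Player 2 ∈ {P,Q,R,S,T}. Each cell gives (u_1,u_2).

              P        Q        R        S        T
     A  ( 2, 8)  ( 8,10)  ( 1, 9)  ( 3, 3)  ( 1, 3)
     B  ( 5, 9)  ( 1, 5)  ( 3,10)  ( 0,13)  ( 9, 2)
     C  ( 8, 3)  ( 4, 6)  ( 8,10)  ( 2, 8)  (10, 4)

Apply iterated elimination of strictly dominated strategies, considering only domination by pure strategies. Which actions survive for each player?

P1 drop B (C beats it: P:8>5 Q:4>1 R:8>3 S:2>0 T:10>9)
P2 drop P (Q beats it: A:10>8 C:6>3)
P2 drop S (R beats it: A:9>3 C:10>8)
P2 drop T (Q beats it: A:10>3 C:6>4)
P1→{A,C} P2→{Q,R}

IESDS → P1:{A,C} P2:{Q,R}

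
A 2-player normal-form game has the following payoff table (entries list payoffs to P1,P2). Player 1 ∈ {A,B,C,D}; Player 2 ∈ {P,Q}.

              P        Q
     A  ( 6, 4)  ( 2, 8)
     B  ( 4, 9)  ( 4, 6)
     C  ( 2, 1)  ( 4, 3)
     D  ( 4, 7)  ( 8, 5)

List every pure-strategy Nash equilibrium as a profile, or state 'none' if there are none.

PSNE: ∅

(A,P): not NE [P2→Q gives 8>4]
(A,Q): not NE [P1→D gives 8>2]
(B,P): not NE [P1→A gives 6>4]
(B,Q): not NE [P1→D gives 8>4; P2→P gives 9>6]
(C,P): not NE [P1→A gives 6>2; P2→Q gives 3>1]
(C,Q): not NE [P1→D gives 8>4]
(D,P): not NE [P1→A gives 6>4]
(D,Q): not NE [P2→P gives 7>5]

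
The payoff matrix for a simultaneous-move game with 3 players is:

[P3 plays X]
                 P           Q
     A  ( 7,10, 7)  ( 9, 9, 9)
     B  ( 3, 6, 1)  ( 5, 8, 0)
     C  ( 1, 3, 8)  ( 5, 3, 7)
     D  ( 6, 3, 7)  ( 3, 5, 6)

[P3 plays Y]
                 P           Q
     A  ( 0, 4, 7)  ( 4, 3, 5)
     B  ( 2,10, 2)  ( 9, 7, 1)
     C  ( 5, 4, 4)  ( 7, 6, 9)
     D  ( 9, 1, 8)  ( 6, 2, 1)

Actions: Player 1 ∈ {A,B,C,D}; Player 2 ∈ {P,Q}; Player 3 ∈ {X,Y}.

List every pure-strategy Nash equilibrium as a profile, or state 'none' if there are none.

Nash profiles: (A,P,X)

(A,P,X): NE
(A,P,Y): not NE [P1→D gives 9>0]
(A,Q,X): not NE [P2→P gives 10>9]
(A,Q,Y): not NE [P1→B gives 9>4; P2→P gives 4>3; P3→X gives 9>5]
(B,P,X): not NE [P1→A gives 7>3; P2→Q gives 8>6; P3→Y gives 2>1]
(B,P,Y): not NE [P1→D gives 9>2]
(B,Q,X): not NE [P1→A gives 9>5; P3→Y gives 1>0]
(B,Q,Y): not NE [P2→P gives 10>7]
(C,P,X): not NE [P1→A gives 7>1]
(C,P,Y): not NE [P1→D gives 9>5; P2→Q gives 6>4; P3→X gives 8>4]
(C,Q,X): not NE [P1→A gives 9>5; P3→Y gives 9>7]
(C,Q,Y): not NE [P1→B gives 9>7]
(D,P,X): not NE [P1→A gives 7>6; P2→Q gives 5>3; P3→Y gives 8>7]
(D,P,Y): not NE [P2→Q gives 2>1]
(D,Q,X): not NE [P1→A gives 9>3]
(D,Q,Y): not NE [P1→B gives 9>6; P3→X gives 6>1]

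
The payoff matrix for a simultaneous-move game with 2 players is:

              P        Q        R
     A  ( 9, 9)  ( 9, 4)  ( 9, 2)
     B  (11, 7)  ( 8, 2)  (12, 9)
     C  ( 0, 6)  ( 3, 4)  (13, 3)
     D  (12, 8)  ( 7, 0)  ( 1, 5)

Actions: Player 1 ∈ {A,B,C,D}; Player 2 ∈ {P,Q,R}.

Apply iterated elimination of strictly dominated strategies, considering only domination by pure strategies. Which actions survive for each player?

P2 drop Q (P beats it: A:9>4 B:7>2 C:6>4 D:8>0)
P1 drop A (B beats it: P:11>9 R:12>9)
P1→{B,C,D} P2→{P,R}

Remaining: P1:{B,C,D} P2:{P,R}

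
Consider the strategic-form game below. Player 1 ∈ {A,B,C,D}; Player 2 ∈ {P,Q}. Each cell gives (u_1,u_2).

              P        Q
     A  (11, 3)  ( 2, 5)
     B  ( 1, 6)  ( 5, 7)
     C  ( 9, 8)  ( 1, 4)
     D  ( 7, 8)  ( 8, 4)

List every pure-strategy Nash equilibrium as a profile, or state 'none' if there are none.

(A,P): not NE [P2→Q gives 5>3]
(A,Q): not NE [P1→D gives 8>2]
(B,P): not NE [P1→A gives 11>1; P2→Q gives 7>6]
(B,Q): not NE [P1→D gives 8>5]
(C,P): not NE [P1→A gives 11>9]
(C,Q): not NE [P1→D gives 8>1; P2→P gives 8>4]
(D,P): not NE [P1→A gives 11>7]
(D,Q): not NE [P2→P gives 8>4]

PSNE: ∅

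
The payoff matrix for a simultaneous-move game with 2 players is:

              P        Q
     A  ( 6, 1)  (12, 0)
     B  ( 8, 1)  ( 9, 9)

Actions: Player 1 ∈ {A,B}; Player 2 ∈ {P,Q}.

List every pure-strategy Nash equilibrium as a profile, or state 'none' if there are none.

Equilibria: none

(A,P): not NE [P1→B gives 8>6]
(A,Q): not NE [P2→P gives 1>0]
(B,P): not NE [P2→Q gives 9>1]
(B,Q): not NE [P1→A gives 12>9]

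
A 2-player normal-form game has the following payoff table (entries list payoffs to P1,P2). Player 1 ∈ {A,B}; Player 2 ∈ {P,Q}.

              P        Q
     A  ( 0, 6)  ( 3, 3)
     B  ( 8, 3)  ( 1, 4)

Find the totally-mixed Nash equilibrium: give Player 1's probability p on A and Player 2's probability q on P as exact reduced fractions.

P1 indiff ⇒ q·0+(1-q)·3 = q·8+(1-q)·1 ⇒ q(-8) = (1-q)(-2) ⇒ q = 1/5
P2 indiff ⇒ p·6+(1-p)·3 = p·3+(1-p)·4 ⇒ p(3) = (1-p)(1) ⇒ p = 1/4

p=1/4, q=1/5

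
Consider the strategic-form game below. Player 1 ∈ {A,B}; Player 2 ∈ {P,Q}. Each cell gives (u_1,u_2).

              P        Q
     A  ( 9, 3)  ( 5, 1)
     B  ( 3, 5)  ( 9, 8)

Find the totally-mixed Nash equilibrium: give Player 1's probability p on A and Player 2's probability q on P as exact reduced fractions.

p=3/5, q=2/5

P1 indiff ⇒ q·9+(1-q)·5 = q·3+(1-q)·9 ⇒ q(6) = (1-q)(4) ⇒ q = 2/5
P2 indiff ⇒ p·3+(1-p)·5 = p·1+(1-p)·8 ⇒ p(2) = (1-p)(3) ⇒ p = 3/5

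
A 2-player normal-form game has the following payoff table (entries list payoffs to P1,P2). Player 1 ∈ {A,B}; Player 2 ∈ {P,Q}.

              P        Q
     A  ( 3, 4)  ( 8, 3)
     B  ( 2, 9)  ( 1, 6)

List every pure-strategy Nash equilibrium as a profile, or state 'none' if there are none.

Nash profiles: (A,P)

(A,P): NE
(A,Q): not NE [P2→P gives 4>3]
(B,P): not NE [P1→A gives 3>2]
(B,Q): not NE [P1→A gives 8>1; P2→P gives 9>6]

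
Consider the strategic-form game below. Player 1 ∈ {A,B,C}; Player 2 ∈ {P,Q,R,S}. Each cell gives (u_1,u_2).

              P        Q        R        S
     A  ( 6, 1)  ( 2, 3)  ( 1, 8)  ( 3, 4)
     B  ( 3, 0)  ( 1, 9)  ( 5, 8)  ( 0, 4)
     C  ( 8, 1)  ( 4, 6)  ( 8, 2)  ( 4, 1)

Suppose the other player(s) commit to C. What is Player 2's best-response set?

u_2(P vs C) = 1
u_2(Q vs C) = 6
u_2(R vs C) = 2
u_2(S vs C) = 1
max payoff 6 at {Q}

P2 best: {Q}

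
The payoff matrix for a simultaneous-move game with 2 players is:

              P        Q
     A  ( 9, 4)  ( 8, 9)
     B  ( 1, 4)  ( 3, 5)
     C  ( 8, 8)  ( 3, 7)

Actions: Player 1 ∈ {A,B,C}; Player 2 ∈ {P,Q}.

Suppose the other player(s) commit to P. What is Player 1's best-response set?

BR_1 = {A}

u_1(A vs P) = 9
u_1(B vs P) = 1
u_1(C vs P) = 8
max payoff 9 at {A}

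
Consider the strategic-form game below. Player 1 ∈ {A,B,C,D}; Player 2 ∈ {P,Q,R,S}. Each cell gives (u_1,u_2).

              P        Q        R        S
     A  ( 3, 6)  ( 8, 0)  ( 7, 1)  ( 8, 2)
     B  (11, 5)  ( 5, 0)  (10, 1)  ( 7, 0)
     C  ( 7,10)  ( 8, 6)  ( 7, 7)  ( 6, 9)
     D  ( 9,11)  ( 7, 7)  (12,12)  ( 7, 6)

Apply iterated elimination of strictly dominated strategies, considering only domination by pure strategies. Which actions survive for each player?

P2 drop Q (P beats it: A:6>0 B:5>0 C:10>6 D:11>7)
P1 drop C (B beats it: P:11>7 R:10>7 S:7>6)
P2 drop S (P beats it: A:6>2 B:5>0 D:11>6)
P1 drop A (B beats it: P:11>3 R:10>7)
P1→{B,D} P2→{P,R}

IESDS → P1:{B,D} P2:{P,R}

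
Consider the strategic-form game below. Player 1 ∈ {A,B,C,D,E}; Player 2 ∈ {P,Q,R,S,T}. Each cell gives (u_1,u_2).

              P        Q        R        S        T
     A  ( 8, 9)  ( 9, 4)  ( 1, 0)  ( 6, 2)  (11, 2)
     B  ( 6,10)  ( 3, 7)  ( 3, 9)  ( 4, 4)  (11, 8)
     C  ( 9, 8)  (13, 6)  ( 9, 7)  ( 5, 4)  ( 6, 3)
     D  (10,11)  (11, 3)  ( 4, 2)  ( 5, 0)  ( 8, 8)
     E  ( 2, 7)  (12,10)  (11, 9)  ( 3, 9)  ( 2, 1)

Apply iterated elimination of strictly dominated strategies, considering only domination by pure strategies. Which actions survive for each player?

Remaining: P1:{C,D,E} P2:{P,Q,R}

P2 drop S (Q beats it: A:4>2 B:7>4 C:6>4 D:3>0 E:10>9)
P2 drop T (P beats it: A:9>2 B:10>8 C:8>3 D:11>8 E:7>1)
P1 drop A (C beats it: P:9>8 Q:13>9 R:9>1)
P1 drop B (C beats it: P:9>6 Q:13>3 R:9>3)
P1→{C,D,E} P2→{P,Q,R}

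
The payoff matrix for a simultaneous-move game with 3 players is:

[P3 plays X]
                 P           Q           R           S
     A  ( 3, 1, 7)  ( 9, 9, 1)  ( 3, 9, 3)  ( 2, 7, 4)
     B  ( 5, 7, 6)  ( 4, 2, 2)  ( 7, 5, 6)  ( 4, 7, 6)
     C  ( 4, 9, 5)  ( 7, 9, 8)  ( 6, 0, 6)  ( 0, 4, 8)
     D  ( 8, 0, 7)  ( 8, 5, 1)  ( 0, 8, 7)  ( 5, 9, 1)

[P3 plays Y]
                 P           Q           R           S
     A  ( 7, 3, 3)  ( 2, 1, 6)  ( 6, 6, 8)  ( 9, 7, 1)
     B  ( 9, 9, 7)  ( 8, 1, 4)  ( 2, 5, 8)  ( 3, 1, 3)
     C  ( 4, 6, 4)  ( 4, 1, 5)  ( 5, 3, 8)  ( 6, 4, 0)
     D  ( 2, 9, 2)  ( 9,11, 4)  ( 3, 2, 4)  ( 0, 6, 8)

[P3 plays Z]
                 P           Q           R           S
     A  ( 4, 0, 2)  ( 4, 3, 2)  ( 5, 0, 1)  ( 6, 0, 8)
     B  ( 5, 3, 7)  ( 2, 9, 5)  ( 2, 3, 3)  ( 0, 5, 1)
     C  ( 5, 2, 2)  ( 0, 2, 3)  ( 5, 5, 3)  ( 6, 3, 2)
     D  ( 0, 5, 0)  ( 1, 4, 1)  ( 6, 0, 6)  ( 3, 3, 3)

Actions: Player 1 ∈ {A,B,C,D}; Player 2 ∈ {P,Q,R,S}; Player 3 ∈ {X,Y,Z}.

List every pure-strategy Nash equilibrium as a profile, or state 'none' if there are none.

Nash profiles: (B,P,Y), (D,Q,Y)

(A,P,X): not NE [P1→D gives 8>3; P2→R gives 9>1]
(A,P,Y): not NE [P1→B gives 9>7; P2→S gives 7>3; P3→X gives 7>3]
(A,P,Z): not NE [P1→C gives 5>4; P2→Q gives 3>0; P3→X gives 7>2]
(A,Q,X): not NE [P3→Y gives 6>1]
(A,Q,Y): not NE [P1→D gives 9>2; P2→S gives 7>1]
(A,Q,Z): not NE [P3→Y gives 6>2]
(A,R,X): not NE [P1→B gives 7>3; P3→Y gives 8>3]
(A,R,Y): not NE [P2→S gives 7>6]
(A,R,Z): not NE [P1→D gives 6>5; P2→Q gives 3>0; P3→Y gives 8>1]
(A,S,X): not NE [P1→D gives 5>2; P2→R gives 9>7; P3→Z gives 8>4]
(A,S,Y): not NE [P3→Z gives 8>1]
(A,S,Z): not NE [P2→Q gives 3>0]
(B,P,X): not NE [P1→D gives 8>5; P3→Z gives 7>6]
(B,P,Y): NE
(B,P,Z): not NE [P2→Q gives 9>3]
(B,Q,X): not NE [P1→A gives 9>4; P2→S gives 7>2; P3→Z gives 5>2]
(B,Q,Y): not NE [P1→D gives 9>8; P2→P gives 9>1; P3→Z gives 5>4]
(B,Q,Z): not NE [P1→A gives 4>2]
(B,R,X): not NE [P2→S gives 7>5; P3→Y gives 8>6]
(B,R,Y): not NE [P1→A gives 6>2; P2→P gives 9>5]
(B,R,Z): not NE [P1→D gives 6>2; P2→Q gives 9>3; P3→Y gives 8>3]
(B,S,X): not NE [P1→D gives 5>4]
(B,S,Y): not NE [P1→A gives 9>3; P2→P gives 9>1; P3→X gives 6>3]
(B,S,Z): not NE [P1→C gives 6>0; P2→Q gives 9>5; P3→X gives 6>1]
(C,P,X): not NE [P1→D gives 8>4]
(C,P,Y): not NE [P1→B gives 9>4; P3→X gives 5>4]
(C,P,Z): not NE [P2→R gives 5>2; P3→X gives 5>2]
(C,Q,X): not NE [P1→A gives 9>7]
(C,Q,Y): not NE [P1→D gives 9>4; P2→P gives 6>1; P3→X gives 8>5]
(C,Q,Z): not NE [P1→A gives 4>0; P2→R gives 5>2; P3→X gives 8>3]
(C,R,X): not NE [P1→B gives 7>6; P2→Q gives 9>0; P3→Y gives 8>6]
(C,R,Y): not NE [P1→A gives 6>5; P2→P gives 6>3]
(C,R,Z): not NE [P1→D gives 6>5; P3→Y gives 8>3]
(C,S,X): not NE [P1→D gives 5>0; P2→Q gives 9>4]
(C,S,Y): not NE [P1→A gives 9>6; P2→P gives 6>4; P3→X gives 8>0]
(C,S,Z): not NE [P2→R gives 5>3; P3→X gives 8>2]
(D,P,X): not NE [P2→S gives 9>0]
(D,P,Y): not NE [P1→B gives 9>2; P2→Q gives 11>9; P3→X gives 7>2]
(D,P,Z): not NE [P1→C gives 5>0; P3→X gives 7>0]
(D,Q,X): not NE [P1→A gives 9>8; P2→S gives 9>5; P3→Y gives 4>1]
(D,Q,Y): NE
(D,Q,Z): not NE [P1→A gives 4>1; P2→P gives 5>4; P3→Y gives 4>1]
(D,R,X): not NE [P1→B gives 7>0; P2→S gives 9>8]
(D,R,Y): not NE [P1→A gives 6>3; P2→Q gives 11>2; P3→X gives 7>4]
(D,R,Z): not NE [P2→P gives 5>0; P3→X gives 7>6]
(D,S,X): not NE [P3→Y gives 8>1]
(D,S,Y): not NE [P1→A gives 9>0; P2→Q gives 11>6]
(D,S,Z): not NE [P1→C gives 6>3; P2→P gives 5>3; P3→Y gives 8>3]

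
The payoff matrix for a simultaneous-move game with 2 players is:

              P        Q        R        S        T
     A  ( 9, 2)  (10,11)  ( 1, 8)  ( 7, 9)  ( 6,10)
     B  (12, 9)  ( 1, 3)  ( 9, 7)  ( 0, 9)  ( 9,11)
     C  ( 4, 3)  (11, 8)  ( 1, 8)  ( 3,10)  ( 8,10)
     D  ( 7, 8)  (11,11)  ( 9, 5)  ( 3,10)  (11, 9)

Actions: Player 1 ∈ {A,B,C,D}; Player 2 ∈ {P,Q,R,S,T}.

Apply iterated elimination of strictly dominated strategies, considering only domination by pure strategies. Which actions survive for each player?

Survivors P1:{A,C,D} P2:{Q,S,T}

P2 drop P (T beats it: A:10>2 B:11>9 C:10>3 D:9>8)
P2 drop R (S beats it: A:9>8 B:9>7 C:10>8 D:10>5)
P1 drop B (D beats it: Q:11>1 S:3>0 T:11>9)
P1→{A,C,D} P2→{Q,S,T}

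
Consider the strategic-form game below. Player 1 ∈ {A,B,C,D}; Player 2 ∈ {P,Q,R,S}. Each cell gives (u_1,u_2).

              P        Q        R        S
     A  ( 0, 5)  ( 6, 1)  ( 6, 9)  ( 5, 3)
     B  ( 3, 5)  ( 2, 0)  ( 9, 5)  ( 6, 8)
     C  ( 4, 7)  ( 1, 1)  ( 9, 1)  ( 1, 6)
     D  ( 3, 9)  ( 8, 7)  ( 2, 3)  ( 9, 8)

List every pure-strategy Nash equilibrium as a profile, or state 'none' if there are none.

NE set: (C,P)

(A,P): not NE [P1→C gives 4>0; P2→R gives 9>5]
(A,Q): not NE [P1→D gives 8>6; P2→R gives 9>1]
(A,R): not NE [P1→C gives 9>6]
(A,S): not NE [P1→D gives 9>5; P2→R gives 9>3]
(B,P): not NE [P1→C gives 4>3; P2→S gives 8>5]
(B,Q): not NE [P1→D gives 8>2; P2→S gives 8>0]
(B,R): not NE [P2→S gives 8>5]
(B,S): not NE [P1→D gives 9>6]
(C,P): NE
(C,Q): not NE [P1→D gives 8>1; P2→P gives 7>1]
(C,R): not NE [P2→P gives 7>1]
(C,S): not NE [P1→D gives 9>1; P2→P gives 7>6]
(D,P): not NE [P1→C gives 4>3]
(D,Q): not NE [P2→P gives 9>7]
(D,R): not NE [P1→C gives 9>2; P2→P gives 9>3]
(D,S): not NE [P2→P gives 9>8]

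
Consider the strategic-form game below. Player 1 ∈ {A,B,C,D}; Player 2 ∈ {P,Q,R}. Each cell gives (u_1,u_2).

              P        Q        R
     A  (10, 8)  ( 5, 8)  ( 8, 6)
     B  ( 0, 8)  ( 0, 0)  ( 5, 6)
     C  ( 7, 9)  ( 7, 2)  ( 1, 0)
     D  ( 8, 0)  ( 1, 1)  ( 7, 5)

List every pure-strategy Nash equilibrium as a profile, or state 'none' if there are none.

Nash profiles: (A,P)

(A,P): NE
(A,Q): not NE [P1→C gives 7>5]
(A,R): not NE [P2→Q gives 8>6]
(B,P): not NE [P1→A gives 10>0]
(B,Q): not NE [P1→C gives 7>0; P2→P gives 8>0]
(B,R): not NE [P1→A gives 8>5; P2→P gives 8>6]
(C,P): not NE [P1→A gives 10>7]
(C,Q): not NE [P2→P gives 9>2]
(C,R): not NE [P1→A gives 8>1; P2→P gives 9>0]
(D,P): not NE [P1→A gives 10>8; P2→R gives 5>0]
(D,Q): not NE [P1→C gives 7>1; P2→R gives 5>1]
(D,R): not NE [P1→A gives 8>7]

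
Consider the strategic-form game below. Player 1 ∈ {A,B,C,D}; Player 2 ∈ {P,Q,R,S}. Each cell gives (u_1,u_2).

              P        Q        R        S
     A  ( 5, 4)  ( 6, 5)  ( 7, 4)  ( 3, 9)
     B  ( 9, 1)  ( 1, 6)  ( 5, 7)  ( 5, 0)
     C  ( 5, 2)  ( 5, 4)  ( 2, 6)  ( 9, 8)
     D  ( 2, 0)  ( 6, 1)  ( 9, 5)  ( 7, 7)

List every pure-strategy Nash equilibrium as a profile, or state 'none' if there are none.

Nash profiles: (C,S)

(A,P): not NE [P1→B gives 9>5; P2→S gives 9>4]
(A,Q): not NE [P2→S gives 9>5]
(A,R): not NE [P1→D gives 9>7; P2→S gives 9>4]
(A,S): not NE [P1→C gives 9>3]
(B,P): not NE [P2→R gives 7>1]
(B,Q): not NE [P1→D gives 6>1; P2→R gives 7>6]
(B,R): not NE [P1→D gives 9>5]
(B,S): not NE [P1→C gives 9>5; P2→R gives 7>0]
(C,P): not NE [P1→B gives 9>5; P2→S gives 8>2]
(C,Q): not NE [P1→D gives 6>5; P2→S gives 8>4]
(C,R): not NE [P1→D gives 9>2; P2→S gives 8>6]
(C,S): NE
(D,P): not NE [P1→B gives 9>2; P2→S gives 7>0]
(D,Q): not NE [P2→S gives 7>1]
(D,R): not NE [P2→S gives 7>5]
(D,S): not NE [P1→C gives 9>7]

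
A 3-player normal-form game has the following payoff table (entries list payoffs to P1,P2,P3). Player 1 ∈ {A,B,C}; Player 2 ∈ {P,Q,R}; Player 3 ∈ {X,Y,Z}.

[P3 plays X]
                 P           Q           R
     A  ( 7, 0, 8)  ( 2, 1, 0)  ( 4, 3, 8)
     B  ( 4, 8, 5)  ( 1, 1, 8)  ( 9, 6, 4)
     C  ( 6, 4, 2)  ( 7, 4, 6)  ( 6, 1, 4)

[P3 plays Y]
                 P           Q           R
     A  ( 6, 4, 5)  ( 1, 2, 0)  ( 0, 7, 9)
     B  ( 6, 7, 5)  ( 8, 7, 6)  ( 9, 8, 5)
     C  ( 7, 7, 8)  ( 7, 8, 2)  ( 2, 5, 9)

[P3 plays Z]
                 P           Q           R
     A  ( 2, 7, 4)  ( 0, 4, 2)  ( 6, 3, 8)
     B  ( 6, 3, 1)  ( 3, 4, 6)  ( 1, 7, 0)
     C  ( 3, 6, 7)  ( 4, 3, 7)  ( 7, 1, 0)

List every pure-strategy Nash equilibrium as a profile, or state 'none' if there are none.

Nash profiles: (B,R,Y)

(A,P,X): not NE [P2→R gives 3>0]
(A,P,Y): not NE [P1→C gives 7>6; P2→R gives 7>4; P3→X gives 8>5]
(A,P,Z): not NE [P1→B gives 6>2; P3→X gives 8>4]
(A,Q,X): not NE [P1→C gives 7>2; P2→R gives 3>1; P3→Z gives 2>0]
(A,Q,Y): not NE [P1→B gives 8>1; P2→R gives 7>2; P3→Z gives 2>0]
(A,Q,Z): not NE [P1→C gives 4>0; P2→P gives 7>4]
(A,R,X): not NE [P1→B gives 9>4; P3→Y gives 9>8]
(A,R,Y): not NE [P1→B gives 9>0]
(A,R,Z): not NE [P1→C gives 7>6; P2→P gives 7>3; P3→Y gives 9>8]
(B,P,X): not NE [P1→A gives 7>4]
(B,P,Y): not NE [P1→C gives 7>6; P2→R gives 8>7]
(B,P,Z): not NE [P2→R gives 7>3; P3→Y gives 5>1]
(B,Q,X): not NE [P1→C gives 7>1; P2→P gives 8>1]
(B,Q,Y): not NE [P2→R gives 8>7; P3→X gives 8>6]
(B,Q,Z): not NE [P1→C gives 4>3; P2→R gives 7>4; P3→X gives 8>6]
(B,R,X): not NE [P2→P gives 8>6; P3→Y gives 5>4]
(B,R,Y): NE
(B,R,Z): not NE [P1→C gives 7>1; P3→Y gives 5>0]
(C,P,X): not NE [P1→A gives 7>6; P3→Y gives 8>2]
(C,P,Y): not NE [P2→Q gives 8>7]
(C,P,Z): not NE [P1→B gives 6>3; P3→Y gives 8>7]
(C,Q,X): not NE [P3→Z gives 7>6]
(C,Q,Y): not NE [P1→B gives 8>7; P3→Z gives 7>2]
(C,Q,Z): not NE [P2→P gives 6>3]
(C,R,X): not NE [P1→B gives 9>6; P2→Q gives 4>1; P3→Y gives 9>4]
(C,R,Y): not NE [P1→B gives 9>2; P2→Q gives 8>5]
(C,R,Z): not NE [P2→P gives 6>1; P3→Y gives 9>0]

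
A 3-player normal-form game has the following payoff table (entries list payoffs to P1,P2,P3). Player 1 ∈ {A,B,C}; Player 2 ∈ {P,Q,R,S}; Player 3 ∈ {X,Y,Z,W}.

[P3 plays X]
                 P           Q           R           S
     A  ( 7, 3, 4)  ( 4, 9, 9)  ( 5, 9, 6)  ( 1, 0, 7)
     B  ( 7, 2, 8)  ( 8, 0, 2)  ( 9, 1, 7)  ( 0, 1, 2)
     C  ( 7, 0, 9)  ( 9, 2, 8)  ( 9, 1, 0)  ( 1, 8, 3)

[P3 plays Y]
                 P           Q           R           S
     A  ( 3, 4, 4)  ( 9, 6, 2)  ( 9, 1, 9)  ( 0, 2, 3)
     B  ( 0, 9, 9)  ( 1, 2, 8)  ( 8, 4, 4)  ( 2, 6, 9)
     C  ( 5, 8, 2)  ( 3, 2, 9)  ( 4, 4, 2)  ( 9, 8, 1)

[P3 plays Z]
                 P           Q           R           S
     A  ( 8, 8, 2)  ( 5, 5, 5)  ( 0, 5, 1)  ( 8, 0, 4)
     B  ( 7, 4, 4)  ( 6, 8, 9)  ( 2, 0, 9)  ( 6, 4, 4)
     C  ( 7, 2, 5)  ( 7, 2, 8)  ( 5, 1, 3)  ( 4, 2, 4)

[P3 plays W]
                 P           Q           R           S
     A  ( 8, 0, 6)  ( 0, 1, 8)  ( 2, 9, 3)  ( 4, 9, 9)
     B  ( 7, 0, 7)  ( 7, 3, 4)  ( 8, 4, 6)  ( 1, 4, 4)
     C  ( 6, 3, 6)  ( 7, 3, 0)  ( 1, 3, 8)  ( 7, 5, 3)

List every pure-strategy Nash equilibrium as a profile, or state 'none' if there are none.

(A,P,X): not NE [P2→R gives 9>3; P3→W gives 6>4]
(A,P,Y): not NE [P1→C gives 5>3; P2→Q gives 6>4; P3→W gives 6>4]
(A,P,Z): not NE [P3→W gives 6>2]
(A,P,W): not NE [P2→S gives 9>0]
(A,Q,X): not NE [P1→C gives 9>4]
(A,Q,Y): not NE [P3→X gives 9>2]
(A,Q,Z): not NE [P1→C gives 7>5; P2→P gives 8>5; P3→X gives 9>5]
(A,Q,W): not NE [P1→C gives 7>0; P2→S gives 9>1; P3→X gives 9>8]
(A,R,X): not NE [P1→C gives 9>5; P3→Y gives 9>6]
(A,R,Y): not NE [P2→Q gives 6>1]
(A,R,Z): not NE [P1→C gives 5>0; P2→P gives 8>5; P3→Y gives 9>1]
(A,R,W): not NE [P1→B gives 8>2; P3→Y gives 9>3]
(A,S,X): not NE [P2→R gives 9>0; P3→W gives 9>7]
(A,S,Y): not NE [P1→C gives 9>0; P2→Q gives 6>2; P3→W gives 9>3]
(A,S,Z): not NE [P2→P gives 8>0; P3→W gives 9>4]
(A,S,W): not NE [P1→C gives 7>4]
(B,P,X): not NE [P3→Y gives 9>8]
(B,P,Y): not NE [P1→C gives 5>0]
(B,P,Z): not NE [P1→A gives 8>7; P2→Q gives 8>4; P3→Y gives 9>4]
(B,P,W): not NE [P1→A gives 8>7; P2→S gives 4>0; P3→Y gives 9>7]
(B,Q,X): not NE [P1→C gives 9>8; P2→P gives 2>0; P3→Z gives 9>2]
(B,Q,Y): not NE [P1→A gives 9>1; P2→P gives 9>2; P3→Z gives 9>8]
(B,Q,Z): not NE [P1→C gives 7>6]
(B,Q,W): not NE [P2→S gives 4>3; P3→Z gives 9>4]
(B,R,X): not NE [P2→P gives 2>1; P3→Z gives 9>7]
(B,R,Y): not NE [P1→A gives 9>8; P2→P gives 9>4; P3→Z gives 9>4]
(B,R,Z): not NE [P1→C gives 5>2; P2→Q gives 8>0]
(B,R,W): not NE [P3→Z gives 9>6]
(B,S,X): not NE [P1→C gives 1>0; P2→P gives 2>1; P3→Y gives 9>2]
(B,S,Y): not NE [P1→C gives 9>2; P2→P gives 9>6]
(B,S,Z): not NE [P1→A gives 8>6; P2→Q gives 8>4; P3→Y gives 9>4]
(B,S,W): not NE [P1→C gives 7>1; P3→Y gives 9>4]
(C,P,X): not NE [P2→S gives 8>0]
(C,P,Y): not NE [P3→X gives 9>2]
(C,P,Z): not NE [P1→A gives 8>7; P3→X gives 9>5]
(C,P,W): not NE [P1→A gives 8>6; P2→S gives 5>3; P3→X gives 9>6]
(C,Q,X): not NE [P2→S gives 8>2; P3→Y gives 9>8]
(C,Q,Y): not NE [P1→A gives 9>3; P2→S gives 8>2]
(C,Q,Z): not NE [P3→Y gives 9>8]
(C,Q,W): not NE [P2→S gives 5>3; P3→Y gives 9>0]
(C,R,X): not NE [P2→S gives 8>1; P3→W gives 8>0]
(C,R,Y): not NE [P1→A gives 9>4; P2→S gives 8>4; P3→W gives 8>2]
(C,R,Z): not NE [P2→S gives 2>1; P3→W gives 8>3]
(C,R,W): not NE [P1→B gives 8>1; P2→S gives 5>3]
(C,S,X): not NE [P3→Z gives 4>3]
(C,S,Y): not NE [P3→Z gives 4>1]
(C,S,Z): not NE [P1→A gives 8>4]
(C,S,W): not NE [P3→Z gives 4>3]

Equilibria: none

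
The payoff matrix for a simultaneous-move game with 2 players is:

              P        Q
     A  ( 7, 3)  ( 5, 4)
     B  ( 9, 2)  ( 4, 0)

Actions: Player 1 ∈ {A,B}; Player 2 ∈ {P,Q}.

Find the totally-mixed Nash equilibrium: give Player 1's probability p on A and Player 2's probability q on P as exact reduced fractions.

P1 indiff ⇒ q·7+(1-q)·5 = q·9+(1-q)·4 ⇒ q(-2) = (1-q)(-1) ⇒ q = 1/3
P2 indiff ⇒ p·3+(1-p)·2 = p·4+(1-p)·0 ⇒ p(-1) = (1-p)(-2) ⇒ p = 2/3

P1 mixes 2/3 on A; P2 mixes 1/3 on P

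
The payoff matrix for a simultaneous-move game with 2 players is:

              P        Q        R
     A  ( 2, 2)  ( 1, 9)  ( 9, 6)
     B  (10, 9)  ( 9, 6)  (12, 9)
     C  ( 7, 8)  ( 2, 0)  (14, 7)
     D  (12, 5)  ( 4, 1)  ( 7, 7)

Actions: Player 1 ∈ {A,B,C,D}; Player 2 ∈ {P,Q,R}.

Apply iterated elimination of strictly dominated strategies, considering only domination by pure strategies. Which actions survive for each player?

IESDS → P1:{B,C,D} P2:{P,R}

P1 drop A (B beats it: P:10>2 Q:9>1 R:12>9)
P2 drop Q (P beats it: B:9>6 C:8>0 D:5>1)
P1→{B,C,D} P2→{P,R}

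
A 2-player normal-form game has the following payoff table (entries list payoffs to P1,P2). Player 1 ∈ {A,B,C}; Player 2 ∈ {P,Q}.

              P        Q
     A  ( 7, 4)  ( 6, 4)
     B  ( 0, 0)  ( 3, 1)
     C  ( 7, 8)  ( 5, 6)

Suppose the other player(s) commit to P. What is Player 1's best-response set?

u_1(A vs P) = 7
u_1(B vs P) = 0
u_1(C vs P) = 7
max payoff 7 at {A,C}

P1 best: {A,C}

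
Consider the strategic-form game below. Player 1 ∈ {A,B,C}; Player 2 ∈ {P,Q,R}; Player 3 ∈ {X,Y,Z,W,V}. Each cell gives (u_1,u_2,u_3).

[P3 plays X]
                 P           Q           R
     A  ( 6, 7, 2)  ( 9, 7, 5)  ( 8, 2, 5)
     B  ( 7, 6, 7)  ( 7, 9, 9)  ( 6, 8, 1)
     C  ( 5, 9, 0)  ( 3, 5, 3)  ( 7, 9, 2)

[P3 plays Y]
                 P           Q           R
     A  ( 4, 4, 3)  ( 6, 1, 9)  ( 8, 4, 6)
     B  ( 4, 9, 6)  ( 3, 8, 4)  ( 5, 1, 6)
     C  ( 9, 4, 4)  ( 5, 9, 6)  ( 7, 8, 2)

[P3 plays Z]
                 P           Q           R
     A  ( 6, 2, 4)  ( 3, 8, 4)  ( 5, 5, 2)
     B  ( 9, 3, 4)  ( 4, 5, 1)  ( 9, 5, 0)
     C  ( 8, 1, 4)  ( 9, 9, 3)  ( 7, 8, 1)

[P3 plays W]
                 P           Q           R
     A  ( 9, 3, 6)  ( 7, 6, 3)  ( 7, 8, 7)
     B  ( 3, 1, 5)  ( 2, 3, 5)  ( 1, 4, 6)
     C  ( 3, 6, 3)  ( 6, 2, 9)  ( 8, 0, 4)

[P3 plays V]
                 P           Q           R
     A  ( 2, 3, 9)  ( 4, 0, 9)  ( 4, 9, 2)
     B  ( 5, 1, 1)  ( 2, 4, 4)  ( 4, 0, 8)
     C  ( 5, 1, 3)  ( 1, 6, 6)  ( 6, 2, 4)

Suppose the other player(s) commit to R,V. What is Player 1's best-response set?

u_1(A vs R,V) = 4
u_1(B vs R,V) = 4
u_1(C vs R,V) = 6
max payoff 6 at {C}

P1 best: {C}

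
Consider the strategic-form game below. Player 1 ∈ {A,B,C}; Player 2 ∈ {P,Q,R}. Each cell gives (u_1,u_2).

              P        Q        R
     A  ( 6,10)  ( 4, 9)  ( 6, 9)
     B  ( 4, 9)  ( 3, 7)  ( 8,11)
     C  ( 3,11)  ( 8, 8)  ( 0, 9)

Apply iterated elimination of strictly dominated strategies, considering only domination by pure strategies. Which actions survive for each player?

P2 drop Q (P beats it: A:10>9 B:9>7 C:11>8)
P1 drop C (A beats it: P:6>3 R:6>0)
P1→{A,B} P2→{P,R}

IESDS → P1:{A,B} P2:{P,R}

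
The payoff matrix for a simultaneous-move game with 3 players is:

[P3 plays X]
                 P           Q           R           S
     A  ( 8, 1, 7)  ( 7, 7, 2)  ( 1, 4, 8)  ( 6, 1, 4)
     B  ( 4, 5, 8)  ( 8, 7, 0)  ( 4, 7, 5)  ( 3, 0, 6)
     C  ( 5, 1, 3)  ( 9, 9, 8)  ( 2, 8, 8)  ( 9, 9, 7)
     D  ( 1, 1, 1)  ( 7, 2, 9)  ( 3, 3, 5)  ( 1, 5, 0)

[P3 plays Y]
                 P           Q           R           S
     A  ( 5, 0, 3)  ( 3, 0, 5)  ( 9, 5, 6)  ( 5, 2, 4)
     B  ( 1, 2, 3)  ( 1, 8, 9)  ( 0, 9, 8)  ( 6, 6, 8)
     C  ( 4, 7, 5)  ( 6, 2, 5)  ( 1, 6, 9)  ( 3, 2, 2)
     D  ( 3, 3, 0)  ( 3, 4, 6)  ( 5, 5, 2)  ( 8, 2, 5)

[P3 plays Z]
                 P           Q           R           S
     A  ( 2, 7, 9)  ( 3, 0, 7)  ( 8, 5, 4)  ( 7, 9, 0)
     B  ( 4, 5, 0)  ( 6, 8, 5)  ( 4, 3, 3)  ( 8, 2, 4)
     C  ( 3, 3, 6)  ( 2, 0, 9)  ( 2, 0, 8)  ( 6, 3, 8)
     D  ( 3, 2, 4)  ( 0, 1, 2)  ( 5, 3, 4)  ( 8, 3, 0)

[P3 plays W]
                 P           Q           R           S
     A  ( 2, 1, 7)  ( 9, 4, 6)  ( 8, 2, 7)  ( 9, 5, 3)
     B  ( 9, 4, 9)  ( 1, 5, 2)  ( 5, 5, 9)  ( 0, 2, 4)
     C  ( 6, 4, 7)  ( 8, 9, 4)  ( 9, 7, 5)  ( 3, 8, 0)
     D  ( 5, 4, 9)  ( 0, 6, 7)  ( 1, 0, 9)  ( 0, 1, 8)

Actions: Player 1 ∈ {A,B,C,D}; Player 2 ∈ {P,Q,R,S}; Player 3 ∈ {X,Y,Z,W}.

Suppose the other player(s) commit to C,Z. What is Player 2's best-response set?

u_2(P vs C,Z) = 3
u_2(Q vs C,Z) = 0
u_2(R vs C,Z) = 0
u_2(S vs C,Z) = 3
max payoff 3 at {P,S}

P2 best: {P,S}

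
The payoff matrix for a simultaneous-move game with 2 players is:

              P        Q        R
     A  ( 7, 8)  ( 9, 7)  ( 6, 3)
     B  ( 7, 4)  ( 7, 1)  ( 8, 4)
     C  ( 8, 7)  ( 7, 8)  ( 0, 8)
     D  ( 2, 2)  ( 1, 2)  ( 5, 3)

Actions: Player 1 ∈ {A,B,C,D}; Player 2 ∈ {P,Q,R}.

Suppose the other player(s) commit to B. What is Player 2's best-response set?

u_2(P vs B) = 4
u_2(Q vs B) = 1
u_2(R vs B) = 4
max payoff 4 at {P,R}

P2 best: {P,R}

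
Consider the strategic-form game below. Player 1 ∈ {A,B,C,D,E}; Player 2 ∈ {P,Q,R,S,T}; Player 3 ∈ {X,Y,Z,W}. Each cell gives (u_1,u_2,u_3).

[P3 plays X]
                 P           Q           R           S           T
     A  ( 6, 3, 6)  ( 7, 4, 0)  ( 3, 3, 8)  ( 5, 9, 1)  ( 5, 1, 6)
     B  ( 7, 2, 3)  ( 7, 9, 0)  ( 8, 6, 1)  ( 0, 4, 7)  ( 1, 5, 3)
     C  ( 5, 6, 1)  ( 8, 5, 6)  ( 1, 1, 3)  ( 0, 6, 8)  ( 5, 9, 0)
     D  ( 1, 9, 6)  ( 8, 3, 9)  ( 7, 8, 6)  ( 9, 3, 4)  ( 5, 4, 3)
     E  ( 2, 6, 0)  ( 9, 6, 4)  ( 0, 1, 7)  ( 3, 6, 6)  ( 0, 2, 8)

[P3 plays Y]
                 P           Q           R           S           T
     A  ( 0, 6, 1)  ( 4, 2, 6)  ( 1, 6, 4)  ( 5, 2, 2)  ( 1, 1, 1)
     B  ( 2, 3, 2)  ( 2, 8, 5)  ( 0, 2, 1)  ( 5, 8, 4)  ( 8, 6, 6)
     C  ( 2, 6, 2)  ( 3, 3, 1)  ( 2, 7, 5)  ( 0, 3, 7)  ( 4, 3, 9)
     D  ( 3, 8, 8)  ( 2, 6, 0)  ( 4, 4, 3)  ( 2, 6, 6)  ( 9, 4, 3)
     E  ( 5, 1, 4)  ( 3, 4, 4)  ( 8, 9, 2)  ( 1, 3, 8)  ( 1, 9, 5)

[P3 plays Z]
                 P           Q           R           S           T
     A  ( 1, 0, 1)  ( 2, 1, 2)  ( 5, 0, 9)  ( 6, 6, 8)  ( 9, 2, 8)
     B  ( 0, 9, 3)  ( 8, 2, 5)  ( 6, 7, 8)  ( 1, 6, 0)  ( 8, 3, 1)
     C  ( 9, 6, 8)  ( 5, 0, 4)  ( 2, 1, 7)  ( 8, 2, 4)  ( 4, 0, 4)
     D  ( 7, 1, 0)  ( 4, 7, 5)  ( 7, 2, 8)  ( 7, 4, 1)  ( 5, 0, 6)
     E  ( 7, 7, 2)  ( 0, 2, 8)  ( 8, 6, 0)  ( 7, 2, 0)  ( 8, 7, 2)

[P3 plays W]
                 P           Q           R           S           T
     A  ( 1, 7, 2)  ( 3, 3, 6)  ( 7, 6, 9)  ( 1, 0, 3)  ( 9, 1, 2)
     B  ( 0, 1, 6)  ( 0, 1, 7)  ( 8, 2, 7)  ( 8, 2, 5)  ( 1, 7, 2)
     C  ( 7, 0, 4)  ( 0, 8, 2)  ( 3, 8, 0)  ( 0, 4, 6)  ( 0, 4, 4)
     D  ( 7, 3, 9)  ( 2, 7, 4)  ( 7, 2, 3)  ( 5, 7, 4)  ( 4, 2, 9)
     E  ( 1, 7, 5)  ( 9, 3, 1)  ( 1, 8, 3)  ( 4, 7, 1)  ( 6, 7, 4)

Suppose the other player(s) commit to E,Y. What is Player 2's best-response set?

u_2(P vs E,Y) = 1
u_2(Q vs E,Y) = 4
u_2(R vs E,Y) = 9
u_2(S vs E,Y) = 3
u_2(T vs E,Y) = 9
max payoff 9 at {R,T}

argmax u_2 = {R,T}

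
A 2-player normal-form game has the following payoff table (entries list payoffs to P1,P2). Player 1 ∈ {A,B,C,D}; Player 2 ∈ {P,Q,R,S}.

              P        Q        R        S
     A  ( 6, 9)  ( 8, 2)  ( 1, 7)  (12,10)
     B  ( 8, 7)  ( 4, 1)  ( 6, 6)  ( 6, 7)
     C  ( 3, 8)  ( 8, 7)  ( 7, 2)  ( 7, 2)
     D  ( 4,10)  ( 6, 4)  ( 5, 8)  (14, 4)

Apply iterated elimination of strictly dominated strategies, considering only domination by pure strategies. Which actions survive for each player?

P2 drop Q (P beats it: A:9>2 B:7>1 C:8>7 D:10>4)
P2 drop R (P beats it: A:9>7 B:7>6 C:8>2 D:10>8)
P1 drop C (A beats it: P:6>3 S:12>7)
P1→{A,B,D} P2→{P,S}

Remaining: P1:{A,B,D} P2:{P,S}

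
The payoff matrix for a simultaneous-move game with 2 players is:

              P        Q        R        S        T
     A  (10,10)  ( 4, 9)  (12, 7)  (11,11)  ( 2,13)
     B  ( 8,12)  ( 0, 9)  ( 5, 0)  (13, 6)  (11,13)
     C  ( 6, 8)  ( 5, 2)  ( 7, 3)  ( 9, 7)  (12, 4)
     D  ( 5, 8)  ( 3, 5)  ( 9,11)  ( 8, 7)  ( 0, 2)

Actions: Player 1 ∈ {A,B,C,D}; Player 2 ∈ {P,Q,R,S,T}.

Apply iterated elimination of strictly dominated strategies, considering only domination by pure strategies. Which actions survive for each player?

Remaining: P1:{A,B,C} P2:{P,S,T}

P1 drop D (A beats it: P:10>5 Q:4>3 R:12>9 S:11>8 T:2>0)
P2 drop Q (P beats it: A:10>9 B:12>9 C:8>2)
P2 drop R (P beats it: A:10>7 B:12>0 C:8>3)
P1→{A,B,C} P2→{P,S,T}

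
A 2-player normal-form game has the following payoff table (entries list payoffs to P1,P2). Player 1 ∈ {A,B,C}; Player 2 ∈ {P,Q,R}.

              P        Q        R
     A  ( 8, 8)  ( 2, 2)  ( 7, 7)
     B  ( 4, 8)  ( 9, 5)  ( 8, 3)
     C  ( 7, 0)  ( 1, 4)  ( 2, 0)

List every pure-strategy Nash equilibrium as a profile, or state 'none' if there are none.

(A,P): NE
(A,Q): not NE [P1→B gives 9>2; P2→P gives 8>2]
(A,R): not NE [P1→B gives 8>7; P2→P gives 8>7]
(B,P): not NE [P1→A gives 8>4]
(B,Q): not NE [P2→P gives 8>5]
(B,R): not NE [P2→P gives 8>3]
(C,P): not NE [P1→A gives 8>7; P2→Q gives 4>0]
(C,Q): not NE [P1→B gives 9>1]
(C,R): not NE [P1→B gives 8>2; P2→Q gives 4>0]

NE set: (A,P)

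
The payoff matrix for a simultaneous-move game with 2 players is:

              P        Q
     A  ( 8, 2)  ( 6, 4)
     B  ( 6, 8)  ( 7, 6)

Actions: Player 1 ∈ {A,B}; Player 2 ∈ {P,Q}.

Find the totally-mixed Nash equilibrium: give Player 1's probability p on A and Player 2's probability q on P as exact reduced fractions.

(p,q) = (1/2, 1/3)

P1 indiff ⇒ q·8+(1-q)·6 = q·6+(1-q)·7 ⇒ q(2) = (1-q)(1) ⇒ q = 1/3
P2 indiff ⇒ p·2+(1-p)·8 = p·4+(1-p)·6 ⇒ p(-2) = (1-p)(-2) ⇒ p = 1/2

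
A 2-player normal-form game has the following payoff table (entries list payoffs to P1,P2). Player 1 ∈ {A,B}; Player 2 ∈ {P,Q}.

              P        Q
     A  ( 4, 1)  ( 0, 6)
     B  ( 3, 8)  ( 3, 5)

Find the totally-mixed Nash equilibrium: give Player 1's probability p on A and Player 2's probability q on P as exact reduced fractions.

P1 mixes 3/8 on A; P2 mixes 3/4 on P

P1 indiff ⇒ q·4+(1-q)·0 = q·3+(1-q)·3 ⇒ q(1) = (1-q)(3) ⇒ q = 3/4
P2 indiff ⇒ p·1+(1-p)·8 = p·6+(1-p)·5 ⇒ p(-5) = (1-p)(-3) ⇒ p = 3/8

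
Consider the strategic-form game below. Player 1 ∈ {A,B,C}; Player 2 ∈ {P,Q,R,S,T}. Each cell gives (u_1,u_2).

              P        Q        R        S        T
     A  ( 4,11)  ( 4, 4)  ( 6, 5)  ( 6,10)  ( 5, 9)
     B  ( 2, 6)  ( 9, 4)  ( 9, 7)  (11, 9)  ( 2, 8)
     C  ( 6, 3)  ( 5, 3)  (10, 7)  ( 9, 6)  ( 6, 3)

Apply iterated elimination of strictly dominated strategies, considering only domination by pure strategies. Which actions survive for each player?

P1 drop A (C beats it: P:6>4 Q:5>4 R:10>6 S:9>6 T:6>5)
P2 drop P (R beats it: B:7>6 C:7>3)
P2 drop Q (R beats it: B:7>4 C:7>3)
P2 drop T (S beats it: B:9>8 C:6>3)
P1→{B,C} P2→{R,S}

Survivors P1:{B,C} P2:{R,S}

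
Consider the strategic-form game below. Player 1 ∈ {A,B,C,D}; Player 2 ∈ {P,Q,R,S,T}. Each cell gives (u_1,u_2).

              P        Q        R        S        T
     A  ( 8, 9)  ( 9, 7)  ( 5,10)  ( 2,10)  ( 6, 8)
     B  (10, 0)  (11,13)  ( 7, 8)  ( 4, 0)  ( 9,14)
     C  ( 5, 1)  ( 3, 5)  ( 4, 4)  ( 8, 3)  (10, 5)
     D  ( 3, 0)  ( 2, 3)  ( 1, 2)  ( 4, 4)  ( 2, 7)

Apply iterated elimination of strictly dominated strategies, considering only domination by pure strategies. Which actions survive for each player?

IESDS → P1:{B,C} P2:{Q,T}

P1 drop A (B beats it: P:10>8 Q:11>9 R:7>5 S:4>2 T:9>6)
P1 drop D (C beats it: P:5>3 Q:3>2 R:4>1 S:8>4 T:10>2)
P2 drop P (Q beats it: B:13>0 C:5>1)
P2 drop R (Q beats it: B:13>8 C:5>4)
P2 drop S (Q beats it: B:13>0 C:5>3)
P1→{B,C} P2→{Q,T}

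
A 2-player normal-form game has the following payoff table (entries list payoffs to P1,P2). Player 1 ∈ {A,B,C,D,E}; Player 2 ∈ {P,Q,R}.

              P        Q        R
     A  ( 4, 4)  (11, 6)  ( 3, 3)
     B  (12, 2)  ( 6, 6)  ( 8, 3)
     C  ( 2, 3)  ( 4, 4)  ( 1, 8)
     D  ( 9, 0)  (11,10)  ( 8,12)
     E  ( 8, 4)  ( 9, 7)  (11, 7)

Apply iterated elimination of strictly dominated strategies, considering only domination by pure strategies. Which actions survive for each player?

Remaining: P1:{A,D,E} P2:{Q,R}

P1 drop C (A beats it: P:4>2 Q:11>4 R:3>1)
P2 drop P (Q beats it: A:6>4 B:6>2 D:10>0 E:7>4)
P1 drop B (E beats it: Q:9>6 R:11>8)
P1→{A,D,E} P2→{Q,R}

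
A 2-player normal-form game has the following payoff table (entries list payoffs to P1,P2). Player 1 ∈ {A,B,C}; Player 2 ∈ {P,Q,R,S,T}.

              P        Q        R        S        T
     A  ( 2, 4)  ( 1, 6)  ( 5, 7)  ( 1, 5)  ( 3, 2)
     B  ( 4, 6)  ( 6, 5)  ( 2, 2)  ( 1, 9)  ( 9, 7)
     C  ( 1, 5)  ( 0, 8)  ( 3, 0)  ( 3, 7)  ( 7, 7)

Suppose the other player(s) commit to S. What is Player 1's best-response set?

u_1(A vs S) = 1
u_1(B vs S) = 1
u_1(C vs S) = 3
max payoff 3 at {C}

argmax u_1 = {C}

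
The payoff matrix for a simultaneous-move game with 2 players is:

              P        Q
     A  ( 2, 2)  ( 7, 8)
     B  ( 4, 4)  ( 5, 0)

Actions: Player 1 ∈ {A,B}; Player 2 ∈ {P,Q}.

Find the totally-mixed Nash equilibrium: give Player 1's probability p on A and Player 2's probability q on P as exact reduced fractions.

p=2/5, q=1/2

P1 indiff ⇒ q·2+(1-q)·7 = q·4+(1-q)·5 ⇒ q(-2) = (1-q)(-2) ⇒ q = 1/2
P2 indiff ⇒ p·2+(1-p)·4 = p·8+(1-p)·0 ⇒ p(-6) = (1-p)(-4) ⇒ p = 2/5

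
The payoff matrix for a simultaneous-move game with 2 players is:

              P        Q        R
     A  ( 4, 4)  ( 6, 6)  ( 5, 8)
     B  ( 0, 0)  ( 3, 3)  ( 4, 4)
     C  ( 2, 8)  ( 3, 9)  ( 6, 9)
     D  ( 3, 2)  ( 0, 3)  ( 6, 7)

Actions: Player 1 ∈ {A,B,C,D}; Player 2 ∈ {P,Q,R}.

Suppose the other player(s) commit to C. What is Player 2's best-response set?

u_2(P vs C) = 8
u_2(Q vs C) = 9
u_2(R vs C) = 9
max payoff 9 at {Q,R}

BR_2 = {Q,R}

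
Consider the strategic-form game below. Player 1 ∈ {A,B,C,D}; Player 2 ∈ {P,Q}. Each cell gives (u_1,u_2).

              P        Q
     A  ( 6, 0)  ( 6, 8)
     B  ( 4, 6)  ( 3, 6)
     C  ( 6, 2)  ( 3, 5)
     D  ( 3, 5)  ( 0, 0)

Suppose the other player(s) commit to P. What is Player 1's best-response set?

argmax u_1 = {A,C}

u_1(A vs P) = 6
u_1(B vs P) = 4
u_1(C vs P) = 6
u_1(D vs P) = 3
max payoff 6 at {A,C}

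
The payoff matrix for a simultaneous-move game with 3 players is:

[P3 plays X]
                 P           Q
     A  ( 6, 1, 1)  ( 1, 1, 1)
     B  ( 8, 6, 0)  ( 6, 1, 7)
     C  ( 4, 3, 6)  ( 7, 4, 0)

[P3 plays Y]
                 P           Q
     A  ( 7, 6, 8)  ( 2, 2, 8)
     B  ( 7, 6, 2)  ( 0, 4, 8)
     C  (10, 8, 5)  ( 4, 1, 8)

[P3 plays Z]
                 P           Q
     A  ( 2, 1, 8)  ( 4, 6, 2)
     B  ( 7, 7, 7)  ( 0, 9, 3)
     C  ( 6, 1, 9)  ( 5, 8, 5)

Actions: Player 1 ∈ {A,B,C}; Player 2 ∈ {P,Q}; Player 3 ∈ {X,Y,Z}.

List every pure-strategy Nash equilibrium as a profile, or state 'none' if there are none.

Equilibria: none

(A,P,X): not NE [P1→B gives 8>6; P3→Z gives 8>1]
(A,P,Y): not NE [P1→C gives 10>7]
(A,P,Z): not NE [P1→B gives 7>2; P2→Q gives 6>1]
(A,Q,X): not NE [P1→C gives 7>1; P3→Y gives 8>1]
(A,Q,Y): not NE [P1→C gives 4>2; P2→P gives 6>2]
(A,Q,Z): not NE [P1→C gives 5>4; P3→Y gives 8>2]
(B,P,X): not NE [P3→Z gives 7>0]
(B,P,Y): not NE [P1→C gives 10>7; P3→Z gives 7>2]
(B,P,Z): not NE [P2→Q gives 9>7]
(B,Q,X): not NE [P1→C gives 7>6; P2→P gives 6>1; P3→Y gives 8>7]
(B,Q,Y): not NE [P1→C gives 4>0; P2→P gives 6>4]
(B,Q,Z): not NE [P1→C gives 5>0; P3→Y gives 8>3]
(C,P,X): not NE [P1→B gives 8>4; P2→Q gives 4>3; P3→Z gives 9>6]
(C,P,Y): not NE [P3→Z gives 9>5]
(C,P,Z): not NE [P1→B gives 7>6; P2→Q gives 8>1]
(C,Q,X): not NE [P3→Y gives 8>0]
(C,Q,Y): not NE [P2→P gives 8>1]
(C,Q,Z): not NE [P3→Y gives 8>5]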